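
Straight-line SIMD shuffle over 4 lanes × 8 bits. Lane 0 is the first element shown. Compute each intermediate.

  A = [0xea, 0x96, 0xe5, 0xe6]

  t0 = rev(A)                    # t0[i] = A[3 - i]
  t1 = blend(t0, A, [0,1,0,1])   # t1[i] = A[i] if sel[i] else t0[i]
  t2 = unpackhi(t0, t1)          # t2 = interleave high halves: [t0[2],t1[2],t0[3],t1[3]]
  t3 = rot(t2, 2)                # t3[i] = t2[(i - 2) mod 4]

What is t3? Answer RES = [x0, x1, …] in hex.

RES = [ 0xea  0xe6  0x96  0x96 ]

  t0: e6 e5 96 ea
  t1: e6 96 96 e6
  t2: 96 96 ea e6
  t3: ea e6 96 96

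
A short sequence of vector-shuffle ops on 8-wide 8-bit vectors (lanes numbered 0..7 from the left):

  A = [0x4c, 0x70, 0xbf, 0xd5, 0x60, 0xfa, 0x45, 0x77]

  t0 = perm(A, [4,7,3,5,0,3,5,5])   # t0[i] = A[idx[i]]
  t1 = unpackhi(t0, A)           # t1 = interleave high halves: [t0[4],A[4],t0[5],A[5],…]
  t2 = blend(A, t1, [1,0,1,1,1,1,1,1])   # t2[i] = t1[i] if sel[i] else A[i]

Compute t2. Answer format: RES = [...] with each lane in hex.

→ t0 |60|77|d5|fa|4c|d5|fa|fa|
→ t1 |4c|60|d5|fa|fa|45|fa|77|
→ t2 |4c|70|d5|fa|fa|45|fa|77|

RES = [ 0x4c  0x70  0xd5  0xfa  0xfa  0x45  0xfa  0x77 ]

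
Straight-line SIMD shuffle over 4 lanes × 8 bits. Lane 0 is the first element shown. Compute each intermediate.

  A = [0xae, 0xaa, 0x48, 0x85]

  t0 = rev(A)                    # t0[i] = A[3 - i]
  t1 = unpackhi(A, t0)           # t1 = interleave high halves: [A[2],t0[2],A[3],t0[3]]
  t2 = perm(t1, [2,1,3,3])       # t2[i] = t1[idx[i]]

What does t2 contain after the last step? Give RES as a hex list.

RES = [ 0x85  0xaa  0xae  0xae ]

  t0: 85 48 aa ae
  t1: 48 aa 85 ae
  t2: 85 aa ae ae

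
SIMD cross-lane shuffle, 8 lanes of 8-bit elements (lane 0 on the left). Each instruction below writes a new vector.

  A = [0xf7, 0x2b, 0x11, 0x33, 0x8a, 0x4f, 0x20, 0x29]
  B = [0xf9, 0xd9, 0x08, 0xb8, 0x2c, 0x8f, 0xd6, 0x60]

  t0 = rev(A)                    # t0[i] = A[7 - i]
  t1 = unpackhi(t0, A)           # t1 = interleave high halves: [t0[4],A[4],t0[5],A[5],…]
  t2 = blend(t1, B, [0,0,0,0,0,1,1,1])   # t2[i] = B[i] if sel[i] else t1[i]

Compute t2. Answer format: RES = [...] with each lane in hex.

  t0: 29 20 4f 8a 33 11 2b f7
  t1: 33 8a 11 4f 2b 20 f7 29
  t2: 33 8a 11 4f 2b 8f d6 60

RES = [0x33, 0x8a, 0x11, 0x4f, 0x2b, 0x8f, 0xd6, 0x60]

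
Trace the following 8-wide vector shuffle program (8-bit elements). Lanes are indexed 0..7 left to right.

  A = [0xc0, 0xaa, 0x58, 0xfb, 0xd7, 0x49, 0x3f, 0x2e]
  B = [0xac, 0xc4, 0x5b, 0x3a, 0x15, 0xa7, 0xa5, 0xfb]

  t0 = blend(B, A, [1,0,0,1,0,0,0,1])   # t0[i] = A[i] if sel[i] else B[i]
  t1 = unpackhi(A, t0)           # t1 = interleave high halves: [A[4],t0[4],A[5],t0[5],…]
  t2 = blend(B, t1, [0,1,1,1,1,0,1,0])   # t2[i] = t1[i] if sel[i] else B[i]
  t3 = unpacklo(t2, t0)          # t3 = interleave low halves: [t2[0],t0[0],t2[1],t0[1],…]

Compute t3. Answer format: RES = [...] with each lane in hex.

RES = [ 0xac  0xc0  0x15  0xc4  0x49  0x5b  0xa7  0xfb ]

→ t0 |c0|c4|5b|fb|15|a7|a5|2e|
→ t1 |d7|15|49|a7|3f|a5|2e|2e|
→ t2 |ac|15|49|a7|3f|a7|2e|fb|
→ t3 |ac|c0|15|c4|49|5b|a7|fb|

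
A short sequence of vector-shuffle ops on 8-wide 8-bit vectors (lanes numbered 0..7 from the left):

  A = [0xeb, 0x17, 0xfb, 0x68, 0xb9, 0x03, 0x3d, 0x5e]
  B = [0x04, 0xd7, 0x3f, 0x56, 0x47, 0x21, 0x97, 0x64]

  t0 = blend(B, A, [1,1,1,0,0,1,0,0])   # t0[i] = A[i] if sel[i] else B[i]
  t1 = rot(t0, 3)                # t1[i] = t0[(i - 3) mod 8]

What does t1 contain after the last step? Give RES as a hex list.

  t0: eb 17 fb 56 47 03 97 64
  t1: 03 97 64 eb 17 fb 56 47

RES = [0x03, 0x97, 0x64, 0xeb, 0x17, 0xfb, 0x56, 0x47]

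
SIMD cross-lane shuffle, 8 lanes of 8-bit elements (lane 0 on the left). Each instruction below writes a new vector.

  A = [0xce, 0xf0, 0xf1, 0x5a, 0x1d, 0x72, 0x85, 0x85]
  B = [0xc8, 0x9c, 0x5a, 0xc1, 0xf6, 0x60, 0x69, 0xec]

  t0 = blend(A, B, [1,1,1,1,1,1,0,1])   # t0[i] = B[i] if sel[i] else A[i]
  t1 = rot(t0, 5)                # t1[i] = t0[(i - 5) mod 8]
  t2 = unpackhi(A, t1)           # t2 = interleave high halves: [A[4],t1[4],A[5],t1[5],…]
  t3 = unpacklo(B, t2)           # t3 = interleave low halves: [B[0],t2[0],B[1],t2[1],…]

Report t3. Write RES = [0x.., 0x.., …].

  t0: c8 9c 5a c1 f6 60 85 ec
  t1: c1 f6 60 85 ec c8 9c 5a
  t2: 1d ec 72 c8 85 9c 85 5a
  t3: c8 1d 9c ec 5a 72 c1 c8

RES = [ 0xc8  0x1d  0x9c  0xec  0x5a  0x72  0xc1  0xc8 ]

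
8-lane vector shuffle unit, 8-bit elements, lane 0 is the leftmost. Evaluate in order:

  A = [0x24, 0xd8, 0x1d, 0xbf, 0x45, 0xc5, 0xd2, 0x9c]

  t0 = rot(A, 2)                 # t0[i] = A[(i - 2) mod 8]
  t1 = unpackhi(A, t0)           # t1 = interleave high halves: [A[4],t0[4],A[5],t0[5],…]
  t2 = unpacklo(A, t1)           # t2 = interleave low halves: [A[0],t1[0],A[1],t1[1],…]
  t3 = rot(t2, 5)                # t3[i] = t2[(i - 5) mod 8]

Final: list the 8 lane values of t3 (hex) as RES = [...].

t0 = [0xd2, 0x9c, 0x24, 0xd8, 0x1d, 0xbf, 0x45, 0xc5]
t1 = [0x45, 0x1d, 0xc5, 0xbf, 0xd2, 0x45, 0x9c, 0xc5]
t2 = [0x24, 0x45, 0xd8, 0x1d, 0x1d, 0xc5, 0xbf, 0xbf]
t3 = [0x1d, 0x1d, 0xc5, 0xbf, 0xbf, 0x24, 0x45, 0xd8]

RES = [0x1d, 0x1d, 0xc5, 0xbf, 0xbf, 0x24, 0x45, 0xd8]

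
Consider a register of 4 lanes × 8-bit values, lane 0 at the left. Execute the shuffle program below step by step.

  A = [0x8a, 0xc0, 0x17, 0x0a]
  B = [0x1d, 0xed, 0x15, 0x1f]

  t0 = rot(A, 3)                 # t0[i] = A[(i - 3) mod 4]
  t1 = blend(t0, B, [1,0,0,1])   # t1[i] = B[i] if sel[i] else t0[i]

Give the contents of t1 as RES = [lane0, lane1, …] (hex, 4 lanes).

→ t0 |c0|17|0a|8a|
→ t1 |1d|17|0a|1f|

RES = [ 0x1d  0x17  0x0a  0x1f ]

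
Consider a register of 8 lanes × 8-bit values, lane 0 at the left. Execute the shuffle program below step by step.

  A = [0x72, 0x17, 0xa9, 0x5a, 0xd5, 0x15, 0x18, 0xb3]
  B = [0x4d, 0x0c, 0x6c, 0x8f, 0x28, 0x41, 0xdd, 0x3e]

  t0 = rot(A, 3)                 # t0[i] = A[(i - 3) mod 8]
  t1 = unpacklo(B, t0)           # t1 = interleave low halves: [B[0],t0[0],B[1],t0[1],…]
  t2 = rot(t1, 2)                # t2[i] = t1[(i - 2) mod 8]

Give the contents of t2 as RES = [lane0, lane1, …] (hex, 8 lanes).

t0 = [0x15, 0x18, 0xb3, 0x72, 0x17, 0xa9, 0x5a, 0xd5]
t1 = [0x4d, 0x15, 0x0c, 0x18, 0x6c, 0xb3, 0x8f, 0x72]
t2 = [0x8f, 0x72, 0x4d, 0x15, 0x0c, 0x18, 0x6c, 0xb3]

RES = [0x8f, 0x72, 0x4d, 0x15, 0x0c, 0x18, 0x6c, 0xb3]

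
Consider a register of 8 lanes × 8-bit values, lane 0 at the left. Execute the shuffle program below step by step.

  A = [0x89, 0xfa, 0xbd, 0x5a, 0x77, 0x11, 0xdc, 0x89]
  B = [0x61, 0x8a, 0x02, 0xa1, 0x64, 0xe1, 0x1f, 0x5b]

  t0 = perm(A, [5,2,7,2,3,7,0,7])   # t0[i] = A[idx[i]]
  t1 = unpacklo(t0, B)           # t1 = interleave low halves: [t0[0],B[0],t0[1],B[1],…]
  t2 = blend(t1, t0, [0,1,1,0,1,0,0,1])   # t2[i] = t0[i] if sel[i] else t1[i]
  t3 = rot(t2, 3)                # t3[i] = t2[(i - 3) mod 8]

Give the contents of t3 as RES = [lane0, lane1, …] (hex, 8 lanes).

  t0: 11 bd 89 bd 5a 89 89 89
  t1: 11 61 bd 8a 89 02 bd a1
  t2: 11 bd 89 8a 5a 02 bd 89
  t3: 02 bd 89 11 bd 89 8a 5a

RES = [0x02, 0xbd, 0x89, 0x11, 0xbd, 0x89, 0x8a, 0x5a]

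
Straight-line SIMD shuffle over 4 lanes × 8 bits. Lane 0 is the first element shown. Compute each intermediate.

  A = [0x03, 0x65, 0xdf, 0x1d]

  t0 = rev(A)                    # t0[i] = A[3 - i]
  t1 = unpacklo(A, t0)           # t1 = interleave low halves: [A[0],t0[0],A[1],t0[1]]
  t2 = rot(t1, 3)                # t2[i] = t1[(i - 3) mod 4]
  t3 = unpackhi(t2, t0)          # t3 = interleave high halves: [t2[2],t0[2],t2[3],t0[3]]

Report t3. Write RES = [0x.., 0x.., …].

RES = [0xdf, 0x65, 0x03, 0x03]

→ t0 |1d|df|65|03|
→ t1 |03|1d|65|df|
→ t2 |1d|65|df|03|
→ t3 |df|65|03|03|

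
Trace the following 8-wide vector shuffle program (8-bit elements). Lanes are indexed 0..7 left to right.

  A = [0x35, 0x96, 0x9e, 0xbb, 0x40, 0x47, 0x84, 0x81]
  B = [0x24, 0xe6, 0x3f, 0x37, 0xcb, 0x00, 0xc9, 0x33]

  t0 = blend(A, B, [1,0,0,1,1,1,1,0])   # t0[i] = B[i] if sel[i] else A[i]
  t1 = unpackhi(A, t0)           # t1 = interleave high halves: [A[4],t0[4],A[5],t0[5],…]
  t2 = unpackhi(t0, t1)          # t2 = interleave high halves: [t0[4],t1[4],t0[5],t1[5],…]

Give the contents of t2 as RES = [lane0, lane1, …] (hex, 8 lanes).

t0 = [0x24, 0x96, 0x9e, 0x37, 0xcb, 0x00, 0xc9, 0x81]
t1 = [0x40, 0xcb, 0x47, 0x00, 0x84, 0xc9, 0x81, 0x81]
t2 = [0xcb, 0x84, 0x00, 0xc9, 0xc9, 0x81, 0x81, 0x81]

RES = [0xcb, 0x84, 0x00, 0xc9, 0xc9, 0x81, 0x81, 0x81]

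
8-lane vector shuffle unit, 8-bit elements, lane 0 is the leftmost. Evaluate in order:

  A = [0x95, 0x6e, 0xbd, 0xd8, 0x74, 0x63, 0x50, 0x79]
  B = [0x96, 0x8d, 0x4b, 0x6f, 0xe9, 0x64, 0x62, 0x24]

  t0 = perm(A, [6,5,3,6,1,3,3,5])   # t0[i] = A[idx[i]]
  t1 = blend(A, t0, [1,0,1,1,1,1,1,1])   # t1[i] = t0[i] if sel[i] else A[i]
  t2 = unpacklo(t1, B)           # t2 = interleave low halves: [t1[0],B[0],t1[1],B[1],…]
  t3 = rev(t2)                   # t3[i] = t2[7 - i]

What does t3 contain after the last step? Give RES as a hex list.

  t0: 50 63 d8 50 6e d8 d8 63
  t1: 50 6e d8 50 6e d8 d8 63
  t2: 50 96 6e 8d d8 4b 50 6f
  t3: 6f 50 4b d8 8d 6e 96 50

RES = [0x6f, 0x50, 0x4b, 0xd8, 0x8d, 0x6e, 0x96, 0x50]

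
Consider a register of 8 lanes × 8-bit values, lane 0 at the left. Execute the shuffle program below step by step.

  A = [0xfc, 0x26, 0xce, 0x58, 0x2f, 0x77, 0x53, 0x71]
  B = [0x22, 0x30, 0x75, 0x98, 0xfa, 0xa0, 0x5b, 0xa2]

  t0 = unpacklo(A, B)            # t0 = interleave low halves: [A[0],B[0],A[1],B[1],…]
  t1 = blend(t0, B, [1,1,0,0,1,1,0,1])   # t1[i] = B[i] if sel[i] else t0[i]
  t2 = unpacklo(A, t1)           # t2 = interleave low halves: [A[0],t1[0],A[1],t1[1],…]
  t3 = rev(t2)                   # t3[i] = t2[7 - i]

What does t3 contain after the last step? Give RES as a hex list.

RES = [ 0x30  0x58  0x26  0xce  0x30  0x26  0x22  0xfc ]

t0 = [0xfc, 0x22, 0x26, 0x30, 0xce, 0x75, 0x58, 0x98]
t1 = [0x22, 0x30, 0x26, 0x30, 0xfa, 0xa0, 0x58, 0xa2]
t2 = [0xfc, 0x22, 0x26, 0x30, 0xce, 0x26, 0x58, 0x30]
t3 = [0x30, 0x58, 0x26, 0xce, 0x30, 0x26, 0x22, 0xfc]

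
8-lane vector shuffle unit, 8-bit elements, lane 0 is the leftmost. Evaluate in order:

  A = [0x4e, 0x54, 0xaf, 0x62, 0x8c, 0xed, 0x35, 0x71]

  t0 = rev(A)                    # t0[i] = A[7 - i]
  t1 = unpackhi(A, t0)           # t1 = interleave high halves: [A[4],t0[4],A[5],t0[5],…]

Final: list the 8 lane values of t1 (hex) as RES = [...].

→ t0 |71|35|ed|8c|62|af|54|4e|
→ t1 |8c|62|ed|af|35|54|71|4e|

RES = [0x8c, 0x62, 0xed, 0xaf, 0x35, 0x54, 0x71, 0x4e]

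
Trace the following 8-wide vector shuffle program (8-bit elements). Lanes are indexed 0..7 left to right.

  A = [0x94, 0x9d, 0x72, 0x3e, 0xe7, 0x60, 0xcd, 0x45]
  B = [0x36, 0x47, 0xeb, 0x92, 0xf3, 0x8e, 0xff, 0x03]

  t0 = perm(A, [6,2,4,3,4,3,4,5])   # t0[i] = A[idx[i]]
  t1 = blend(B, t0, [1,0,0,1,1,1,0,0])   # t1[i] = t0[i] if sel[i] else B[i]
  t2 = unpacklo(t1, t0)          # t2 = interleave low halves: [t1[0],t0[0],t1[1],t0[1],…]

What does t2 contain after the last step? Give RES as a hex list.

  t0: cd 72 e7 3e e7 3e e7 60
  t1: cd 47 eb 3e e7 3e ff 03
  t2: cd cd 47 72 eb e7 3e 3e

RES = [ 0xcd  0xcd  0x47  0x72  0xeb  0xe7  0x3e  0x3e ]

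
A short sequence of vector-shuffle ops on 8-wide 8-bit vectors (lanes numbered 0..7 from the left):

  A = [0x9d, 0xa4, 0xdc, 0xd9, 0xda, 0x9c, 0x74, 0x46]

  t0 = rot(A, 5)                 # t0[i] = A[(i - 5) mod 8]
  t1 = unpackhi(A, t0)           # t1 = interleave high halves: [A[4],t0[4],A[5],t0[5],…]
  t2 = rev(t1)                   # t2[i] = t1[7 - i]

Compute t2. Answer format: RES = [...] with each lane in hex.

RES = [0xdc, 0x46, 0xa4, 0x74, 0x9d, 0x9c, 0x46, 0xda]

→ t0 |d9|da|9c|74|46|9d|a4|dc|
→ t1 |da|46|9c|9d|74|a4|46|dc|
→ t2 |dc|46|a4|74|9d|9c|46|da|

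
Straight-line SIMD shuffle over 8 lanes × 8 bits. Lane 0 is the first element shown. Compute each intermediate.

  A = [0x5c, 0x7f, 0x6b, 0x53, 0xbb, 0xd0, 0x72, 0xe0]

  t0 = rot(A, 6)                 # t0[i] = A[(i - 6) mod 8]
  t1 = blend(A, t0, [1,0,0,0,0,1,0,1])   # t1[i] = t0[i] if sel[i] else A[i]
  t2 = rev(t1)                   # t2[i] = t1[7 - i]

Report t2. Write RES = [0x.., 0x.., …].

RES = [0x7f, 0x72, 0xe0, 0xbb, 0x53, 0x6b, 0x7f, 0x6b]

  t0: 6b 53 bb d0 72 e0 5c 7f
  t1: 6b 7f 6b 53 bb e0 72 7f
  t2: 7f 72 e0 bb 53 6b 7f 6b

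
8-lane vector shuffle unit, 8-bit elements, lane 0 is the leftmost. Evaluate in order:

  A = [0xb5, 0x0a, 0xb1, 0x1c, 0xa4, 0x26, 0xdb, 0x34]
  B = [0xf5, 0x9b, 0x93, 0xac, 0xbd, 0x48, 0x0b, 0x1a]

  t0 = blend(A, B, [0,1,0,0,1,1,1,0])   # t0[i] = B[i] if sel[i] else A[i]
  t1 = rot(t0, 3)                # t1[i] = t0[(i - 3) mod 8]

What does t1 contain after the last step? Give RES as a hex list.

RES = [ 0x48  0x0b  0x34  0xb5  0x9b  0xb1  0x1c  0xbd ]

→ t0 |b5|9b|b1|1c|bd|48|0b|34|
→ t1 |48|0b|34|b5|9b|b1|1c|bd|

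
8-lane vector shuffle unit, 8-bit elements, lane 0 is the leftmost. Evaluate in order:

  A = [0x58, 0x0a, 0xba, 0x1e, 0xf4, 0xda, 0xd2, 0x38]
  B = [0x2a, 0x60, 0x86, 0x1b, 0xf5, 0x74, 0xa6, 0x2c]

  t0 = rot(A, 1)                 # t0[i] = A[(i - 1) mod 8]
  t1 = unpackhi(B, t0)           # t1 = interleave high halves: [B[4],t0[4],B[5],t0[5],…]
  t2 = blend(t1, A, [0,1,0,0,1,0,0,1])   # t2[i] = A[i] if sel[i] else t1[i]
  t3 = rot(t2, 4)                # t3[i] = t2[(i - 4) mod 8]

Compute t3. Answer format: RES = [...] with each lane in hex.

RES = [0xf4, 0xda, 0x2c, 0x38, 0xf5, 0x0a, 0x74, 0xf4]

  t0: 38 58 0a ba 1e f4 da d2
  t1: f5 1e 74 f4 a6 da 2c d2
  t2: f5 0a 74 f4 f4 da 2c 38
  t3: f4 da 2c 38 f5 0a 74 f4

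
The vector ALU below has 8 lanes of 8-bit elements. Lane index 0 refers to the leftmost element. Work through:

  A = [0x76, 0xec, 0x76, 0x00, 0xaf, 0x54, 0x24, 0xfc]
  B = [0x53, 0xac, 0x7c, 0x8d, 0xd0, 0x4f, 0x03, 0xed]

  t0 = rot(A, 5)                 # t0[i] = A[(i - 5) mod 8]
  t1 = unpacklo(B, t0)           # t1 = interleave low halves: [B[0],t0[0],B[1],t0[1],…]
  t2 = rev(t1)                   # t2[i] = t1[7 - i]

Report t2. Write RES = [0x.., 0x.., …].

RES = [ 0x24  0x8d  0x54  0x7c  0xaf  0xac  0x00  0x53 ]

t0 = [0x00, 0xaf, 0x54, 0x24, 0xfc, 0x76, 0xec, 0x76]
t1 = [0x53, 0x00, 0xac, 0xaf, 0x7c, 0x54, 0x8d, 0x24]
t2 = [0x24, 0x8d, 0x54, 0x7c, 0xaf, 0xac, 0x00, 0x53]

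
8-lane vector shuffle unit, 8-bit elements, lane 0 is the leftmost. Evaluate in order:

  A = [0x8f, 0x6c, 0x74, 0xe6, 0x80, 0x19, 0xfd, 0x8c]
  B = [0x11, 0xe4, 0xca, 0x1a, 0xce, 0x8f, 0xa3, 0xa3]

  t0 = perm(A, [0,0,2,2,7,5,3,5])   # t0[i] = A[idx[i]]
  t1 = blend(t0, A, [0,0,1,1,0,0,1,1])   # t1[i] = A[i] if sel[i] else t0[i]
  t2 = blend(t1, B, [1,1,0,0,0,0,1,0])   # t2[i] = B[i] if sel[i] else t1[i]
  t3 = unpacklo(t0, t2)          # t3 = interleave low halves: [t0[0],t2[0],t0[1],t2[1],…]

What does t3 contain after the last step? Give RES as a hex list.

→ t0 |8f|8f|74|74|8c|19|e6|19|
→ t1 |8f|8f|74|e6|8c|19|fd|8c|
→ t2 |11|e4|74|e6|8c|19|a3|8c|
→ t3 |8f|11|8f|e4|74|74|74|e6|

RES = [0x8f, 0x11, 0x8f, 0xe4, 0x74, 0x74, 0x74, 0xe6]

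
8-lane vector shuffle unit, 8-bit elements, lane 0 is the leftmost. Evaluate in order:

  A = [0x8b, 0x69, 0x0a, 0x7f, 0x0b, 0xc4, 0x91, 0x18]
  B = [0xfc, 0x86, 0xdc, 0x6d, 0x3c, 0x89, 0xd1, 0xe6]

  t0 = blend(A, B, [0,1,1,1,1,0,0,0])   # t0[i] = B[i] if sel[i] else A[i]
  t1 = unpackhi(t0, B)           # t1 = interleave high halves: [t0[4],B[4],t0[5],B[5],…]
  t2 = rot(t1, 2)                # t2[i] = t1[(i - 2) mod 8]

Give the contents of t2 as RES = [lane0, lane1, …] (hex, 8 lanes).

RES = [0x18, 0xe6, 0x3c, 0x3c, 0xc4, 0x89, 0x91, 0xd1]

  t0: 8b 86 dc 6d 3c c4 91 18
  t1: 3c 3c c4 89 91 d1 18 e6
  t2: 18 e6 3c 3c c4 89 91 d1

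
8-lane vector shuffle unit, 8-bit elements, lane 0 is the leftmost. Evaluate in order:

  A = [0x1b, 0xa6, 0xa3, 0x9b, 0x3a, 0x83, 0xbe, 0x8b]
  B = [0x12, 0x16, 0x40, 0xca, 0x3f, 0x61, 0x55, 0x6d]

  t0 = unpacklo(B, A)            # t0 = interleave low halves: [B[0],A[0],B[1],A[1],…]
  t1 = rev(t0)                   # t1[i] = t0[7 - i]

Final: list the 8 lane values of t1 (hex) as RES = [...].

t0 = [0x12, 0x1b, 0x16, 0xa6, 0x40, 0xa3, 0xca, 0x9b]
t1 = [0x9b, 0xca, 0xa3, 0x40, 0xa6, 0x16, 0x1b, 0x12]

RES = [0x9b, 0xca, 0xa3, 0x40, 0xa6, 0x16, 0x1b, 0x12]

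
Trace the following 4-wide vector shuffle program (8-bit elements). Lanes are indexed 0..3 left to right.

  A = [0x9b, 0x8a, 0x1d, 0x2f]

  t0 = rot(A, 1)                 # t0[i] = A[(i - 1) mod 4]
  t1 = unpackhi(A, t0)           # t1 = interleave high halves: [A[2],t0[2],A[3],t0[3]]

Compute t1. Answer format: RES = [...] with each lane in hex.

  t0: 2f 9b 8a 1d
  t1: 1d 8a 2f 1d

RES = [ 0x1d  0x8a  0x2f  0x1d ]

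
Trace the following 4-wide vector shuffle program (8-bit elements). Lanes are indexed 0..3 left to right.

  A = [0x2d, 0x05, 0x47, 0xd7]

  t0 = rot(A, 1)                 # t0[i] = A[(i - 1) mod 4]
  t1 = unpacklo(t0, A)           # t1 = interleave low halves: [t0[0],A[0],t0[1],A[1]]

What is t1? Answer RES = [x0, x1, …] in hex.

RES = [ 0xd7  0x2d  0x2d  0x05 ]

  t0: d7 2d 05 47
  t1: d7 2d 2d 05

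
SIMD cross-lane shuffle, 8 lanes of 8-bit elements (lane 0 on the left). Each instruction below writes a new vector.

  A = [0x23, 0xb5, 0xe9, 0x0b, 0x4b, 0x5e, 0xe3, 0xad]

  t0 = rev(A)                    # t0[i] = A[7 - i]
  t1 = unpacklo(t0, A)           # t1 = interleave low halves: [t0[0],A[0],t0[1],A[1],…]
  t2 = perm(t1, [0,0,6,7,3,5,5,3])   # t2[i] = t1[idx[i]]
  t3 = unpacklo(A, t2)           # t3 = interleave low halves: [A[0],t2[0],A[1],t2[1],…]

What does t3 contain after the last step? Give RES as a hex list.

  t0: ad e3 5e 4b 0b e9 b5 23
  t1: ad 23 e3 b5 5e e9 4b 0b
  t2: ad ad 4b 0b b5 e9 e9 b5
  t3: 23 ad b5 ad e9 4b 0b 0b

RES = [0x23, 0xad, 0xb5, 0xad, 0xe9, 0x4b, 0x0b, 0x0b]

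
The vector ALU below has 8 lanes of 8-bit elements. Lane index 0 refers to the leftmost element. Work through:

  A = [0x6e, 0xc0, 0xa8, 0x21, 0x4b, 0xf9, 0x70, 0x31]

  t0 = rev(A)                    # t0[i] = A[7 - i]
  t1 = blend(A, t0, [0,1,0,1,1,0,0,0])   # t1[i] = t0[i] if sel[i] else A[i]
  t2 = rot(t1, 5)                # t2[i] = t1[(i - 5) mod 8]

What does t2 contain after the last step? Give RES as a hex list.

RES = [0x4b, 0x21, 0xf9, 0x70, 0x31, 0x6e, 0x70, 0xa8]

→ t0 |31|70|f9|4b|21|a8|c0|6e|
→ t1 |6e|70|a8|4b|21|f9|70|31|
→ t2 |4b|21|f9|70|31|6e|70|a8|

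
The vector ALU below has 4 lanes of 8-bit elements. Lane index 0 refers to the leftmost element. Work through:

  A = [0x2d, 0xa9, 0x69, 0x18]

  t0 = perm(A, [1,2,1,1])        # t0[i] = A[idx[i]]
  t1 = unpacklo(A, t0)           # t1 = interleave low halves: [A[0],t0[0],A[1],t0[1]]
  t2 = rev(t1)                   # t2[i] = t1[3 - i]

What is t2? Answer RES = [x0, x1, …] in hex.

t0 = [0xa9, 0x69, 0xa9, 0xa9]
t1 = [0x2d, 0xa9, 0xa9, 0x69]
t2 = [0x69, 0xa9, 0xa9, 0x2d]

RES = [0x69, 0xa9, 0xa9, 0x2d]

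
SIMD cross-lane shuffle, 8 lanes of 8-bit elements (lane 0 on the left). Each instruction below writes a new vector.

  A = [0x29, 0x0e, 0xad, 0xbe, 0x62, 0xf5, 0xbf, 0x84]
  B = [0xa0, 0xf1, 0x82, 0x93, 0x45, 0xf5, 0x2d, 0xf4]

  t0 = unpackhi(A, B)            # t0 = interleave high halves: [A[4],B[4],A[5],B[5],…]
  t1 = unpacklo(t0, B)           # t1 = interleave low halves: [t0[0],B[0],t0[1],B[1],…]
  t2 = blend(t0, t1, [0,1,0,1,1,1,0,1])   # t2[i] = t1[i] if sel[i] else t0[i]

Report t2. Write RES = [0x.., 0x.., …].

  t0: 62 45 f5 f5 bf 2d 84 f4
  t1: 62 a0 45 f1 f5 82 f5 93
  t2: 62 a0 f5 f1 f5 82 84 93

RES = [0x62, 0xa0, 0xf5, 0xf1, 0xf5, 0x82, 0x84, 0x93]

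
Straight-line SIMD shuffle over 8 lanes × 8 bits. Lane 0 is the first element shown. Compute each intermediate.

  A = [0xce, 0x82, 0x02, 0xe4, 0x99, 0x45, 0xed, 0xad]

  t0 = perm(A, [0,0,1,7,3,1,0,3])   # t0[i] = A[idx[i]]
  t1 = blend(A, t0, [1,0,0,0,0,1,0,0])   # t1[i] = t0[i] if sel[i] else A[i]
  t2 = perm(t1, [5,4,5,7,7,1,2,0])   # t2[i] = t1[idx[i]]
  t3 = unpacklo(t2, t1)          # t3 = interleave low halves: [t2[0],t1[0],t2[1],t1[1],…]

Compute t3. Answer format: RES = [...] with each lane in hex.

t0 = [0xce, 0xce, 0x82, 0xad, 0xe4, 0x82, 0xce, 0xe4]
t1 = [0xce, 0x82, 0x02, 0xe4, 0x99, 0x82, 0xed, 0xad]
t2 = [0x82, 0x99, 0x82, 0xad, 0xad, 0x82, 0x02, 0xce]
t3 = [0x82, 0xce, 0x99, 0x82, 0x82, 0x02, 0xad, 0xe4]

RES = [0x82, 0xce, 0x99, 0x82, 0x82, 0x02, 0xad, 0xe4]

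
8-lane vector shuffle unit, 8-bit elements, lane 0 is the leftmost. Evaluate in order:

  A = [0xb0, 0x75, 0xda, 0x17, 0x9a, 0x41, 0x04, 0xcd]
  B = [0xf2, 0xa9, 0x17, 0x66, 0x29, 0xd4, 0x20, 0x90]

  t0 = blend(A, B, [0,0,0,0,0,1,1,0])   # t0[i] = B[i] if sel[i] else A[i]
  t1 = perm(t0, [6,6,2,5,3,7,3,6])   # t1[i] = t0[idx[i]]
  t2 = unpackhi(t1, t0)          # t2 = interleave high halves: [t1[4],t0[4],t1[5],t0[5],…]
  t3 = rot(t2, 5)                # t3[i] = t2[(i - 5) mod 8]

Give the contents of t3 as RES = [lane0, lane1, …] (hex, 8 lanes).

t0 = [0xb0, 0x75, 0xda, 0x17, 0x9a, 0xd4, 0x20, 0xcd]
t1 = [0x20, 0x20, 0xda, 0xd4, 0x17, 0xcd, 0x17, 0x20]
t2 = [0x17, 0x9a, 0xcd, 0xd4, 0x17, 0x20, 0x20, 0xcd]
t3 = [0xd4, 0x17, 0x20, 0x20, 0xcd, 0x17, 0x9a, 0xcd]

RES = [ 0xd4  0x17  0x20  0x20  0xcd  0x17  0x9a  0xcd ]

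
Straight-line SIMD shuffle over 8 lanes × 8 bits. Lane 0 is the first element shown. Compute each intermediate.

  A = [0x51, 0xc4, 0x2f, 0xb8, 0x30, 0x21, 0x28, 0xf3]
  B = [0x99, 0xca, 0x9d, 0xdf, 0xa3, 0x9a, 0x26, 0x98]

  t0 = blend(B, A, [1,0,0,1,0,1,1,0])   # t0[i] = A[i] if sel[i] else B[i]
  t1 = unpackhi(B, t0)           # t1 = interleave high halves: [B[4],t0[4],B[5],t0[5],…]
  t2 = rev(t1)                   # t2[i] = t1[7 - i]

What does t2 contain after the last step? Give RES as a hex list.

RES = [ 0x98  0x98  0x28  0x26  0x21  0x9a  0xa3  0xa3 ]

t0 = [0x51, 0xca, 0x9d, 0xb8, 0xa3, 0x21, 0x28, 0x98]
t1 = [0xa3, 0xa3, 0x9a, 0x21, 0x26, 0x28, 0x98, 0x98]
t2 = [0x98, 0x98, 0x28, 0x26, 0x21, 0x9a, 0xa3, 0xa3]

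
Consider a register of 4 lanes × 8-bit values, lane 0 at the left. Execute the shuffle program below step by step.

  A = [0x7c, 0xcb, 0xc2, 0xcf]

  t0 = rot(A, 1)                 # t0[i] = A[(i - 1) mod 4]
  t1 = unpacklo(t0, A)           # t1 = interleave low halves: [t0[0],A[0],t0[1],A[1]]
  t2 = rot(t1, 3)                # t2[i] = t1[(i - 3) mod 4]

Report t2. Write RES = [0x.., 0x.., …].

RES = [ 0x7c  0x7c  0xcb  0xcf ]

  t0: cf 7c cb c2
  t1: cf 7c 7c cb
  t2: 7c 7c cb cf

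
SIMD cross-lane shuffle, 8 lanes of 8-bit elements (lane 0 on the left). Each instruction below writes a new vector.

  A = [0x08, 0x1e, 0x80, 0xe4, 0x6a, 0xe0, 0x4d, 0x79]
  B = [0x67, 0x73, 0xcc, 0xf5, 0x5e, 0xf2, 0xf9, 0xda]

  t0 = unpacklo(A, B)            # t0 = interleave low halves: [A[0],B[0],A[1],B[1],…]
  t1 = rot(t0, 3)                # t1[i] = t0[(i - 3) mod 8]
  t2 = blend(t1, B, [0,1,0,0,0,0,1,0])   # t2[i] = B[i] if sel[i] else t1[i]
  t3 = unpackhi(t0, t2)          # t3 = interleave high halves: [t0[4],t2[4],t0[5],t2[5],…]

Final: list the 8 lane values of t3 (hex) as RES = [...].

RES = [0x80, 0x67, 0xcc, 0x1e, 0xe4, 0xf9, 0xf5, 0x80]

→ t0 |08|67|1e|73|80|cc|e4|f5|
→ t1 |cc|e4|f5|08|67|1e|73|80|
→ t2 |cc|73|f5|08|67|1e|f9|80|
→ t3 |80|67|cc|1e|e4|f9|f5|80|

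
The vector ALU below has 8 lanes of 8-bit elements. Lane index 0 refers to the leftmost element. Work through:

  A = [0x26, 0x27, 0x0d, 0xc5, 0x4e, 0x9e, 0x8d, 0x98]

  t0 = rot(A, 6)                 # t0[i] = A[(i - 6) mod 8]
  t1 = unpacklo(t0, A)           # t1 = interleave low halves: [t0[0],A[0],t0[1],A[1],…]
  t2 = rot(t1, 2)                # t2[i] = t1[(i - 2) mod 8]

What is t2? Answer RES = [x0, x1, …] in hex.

RES = [0x9e, 0xc5, 0x0d, 0x26, 0xc5, 0x27, 0x4e, 0x0d]

  t0: 0d c5 4e 9e 8d 98 26 27
  t1: 0d 26 c5 27 4e 0d 9e c5
  t2: 9e c5 0d 26 c5 27 4e 0d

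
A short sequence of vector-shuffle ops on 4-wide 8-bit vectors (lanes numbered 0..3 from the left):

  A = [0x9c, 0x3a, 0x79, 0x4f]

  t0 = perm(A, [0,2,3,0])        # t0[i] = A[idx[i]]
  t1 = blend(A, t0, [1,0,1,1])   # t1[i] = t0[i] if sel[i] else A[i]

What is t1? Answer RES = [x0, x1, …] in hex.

RES = [0x9c, 0x3a, 0x4f, 0x9c]

→ t0 |9c|79|4f|9c|
→ t1 |9c|3a|4f|9c|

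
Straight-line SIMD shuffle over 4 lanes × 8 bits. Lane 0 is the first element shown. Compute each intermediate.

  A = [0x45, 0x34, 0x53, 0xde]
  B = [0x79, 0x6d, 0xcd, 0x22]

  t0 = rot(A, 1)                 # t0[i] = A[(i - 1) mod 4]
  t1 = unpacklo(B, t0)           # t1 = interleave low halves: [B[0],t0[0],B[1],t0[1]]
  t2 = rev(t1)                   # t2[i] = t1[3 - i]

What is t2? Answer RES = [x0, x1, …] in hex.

  t0: de 45 34 53
  t1: 79 de 6d 45
  t2: 45 6d de 79

RES = [ 0x45  0x6d  0xde  0x79 ]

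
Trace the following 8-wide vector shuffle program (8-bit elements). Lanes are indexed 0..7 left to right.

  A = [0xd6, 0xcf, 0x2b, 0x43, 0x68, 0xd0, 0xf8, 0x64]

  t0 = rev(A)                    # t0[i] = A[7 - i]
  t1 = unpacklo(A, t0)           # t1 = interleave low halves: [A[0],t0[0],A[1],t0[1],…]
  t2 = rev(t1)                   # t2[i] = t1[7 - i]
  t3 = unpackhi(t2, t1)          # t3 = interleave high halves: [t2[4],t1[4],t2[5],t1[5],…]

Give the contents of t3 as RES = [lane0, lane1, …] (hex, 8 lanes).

  t0: 64 f8 d0 68 43 2b cf d6
  t1: d6 64 cf f8 2b d0 43 68
  t2: 68 43 d0 2b f8 cf 64 d6
  t3: f8 2b cf d0 64 43 d6 68

RES = [0xf8, 0x2b, 0xcf, 0xd0, 0x64, 0x43, 0xd6, 0x68]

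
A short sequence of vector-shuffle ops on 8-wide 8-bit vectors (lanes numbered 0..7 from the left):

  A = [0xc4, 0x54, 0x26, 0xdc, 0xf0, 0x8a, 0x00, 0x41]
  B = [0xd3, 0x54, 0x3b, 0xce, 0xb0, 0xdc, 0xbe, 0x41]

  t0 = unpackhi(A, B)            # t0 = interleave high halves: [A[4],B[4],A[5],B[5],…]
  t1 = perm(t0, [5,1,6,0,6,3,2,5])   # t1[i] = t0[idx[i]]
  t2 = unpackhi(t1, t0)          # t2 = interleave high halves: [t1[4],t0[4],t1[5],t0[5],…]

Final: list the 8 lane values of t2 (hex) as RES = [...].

t0 = [0xf0, 0xb0, 0x8a, 0xdc, 0x00, 0xbe, 0x41, 0x41]
t1 = [0xbe, 0xb0, 0x41, 0xf0, 0x41, 0xdc, 0x8a, 0xbe]
t2 = [0x41, 0x00, 0xdc, 0xbe, 0x8a, 0x41, 0xbe, 0x41]

RES = [0x41, 0x00, 0xdc, 0xbe, 0x8a, 0x41, 0xbe, 0x41]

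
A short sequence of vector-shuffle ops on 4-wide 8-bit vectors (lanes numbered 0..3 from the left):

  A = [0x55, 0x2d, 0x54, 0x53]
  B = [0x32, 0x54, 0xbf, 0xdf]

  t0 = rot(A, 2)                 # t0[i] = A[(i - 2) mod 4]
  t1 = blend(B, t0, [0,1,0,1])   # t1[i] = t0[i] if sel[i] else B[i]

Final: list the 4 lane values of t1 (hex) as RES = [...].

RES = [ 0x32  0x53  0xbf  0x2d ]

  t0: 54 53 55 2d
  t1: 32 53 bf 2d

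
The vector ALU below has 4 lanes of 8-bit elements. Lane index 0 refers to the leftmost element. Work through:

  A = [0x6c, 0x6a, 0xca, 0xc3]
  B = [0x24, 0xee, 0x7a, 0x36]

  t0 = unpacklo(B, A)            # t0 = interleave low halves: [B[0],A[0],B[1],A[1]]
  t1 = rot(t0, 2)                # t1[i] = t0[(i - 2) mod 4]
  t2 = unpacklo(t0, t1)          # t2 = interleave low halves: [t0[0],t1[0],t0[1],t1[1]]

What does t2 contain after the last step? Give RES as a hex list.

RES = [ 0x24  0xee  0x6c  0x6a ]

  t0: 24 6c ee 6a
  t1: ee 6a 24 6c
  t2: 24 ee 6c 6a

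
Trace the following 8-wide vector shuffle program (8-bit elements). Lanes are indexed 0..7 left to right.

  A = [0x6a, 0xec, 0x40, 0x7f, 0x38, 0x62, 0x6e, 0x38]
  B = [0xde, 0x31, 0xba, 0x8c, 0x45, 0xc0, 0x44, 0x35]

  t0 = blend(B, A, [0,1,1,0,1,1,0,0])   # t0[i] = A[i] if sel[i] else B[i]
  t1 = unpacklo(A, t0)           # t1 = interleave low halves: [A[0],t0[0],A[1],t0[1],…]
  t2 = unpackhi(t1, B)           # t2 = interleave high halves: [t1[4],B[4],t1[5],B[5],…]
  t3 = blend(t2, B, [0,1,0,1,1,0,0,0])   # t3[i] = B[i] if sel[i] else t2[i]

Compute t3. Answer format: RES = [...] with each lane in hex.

RES = [ 0x40  0x31  0x40  0x8c  0x45  0x44  0x8c  0x35 ]

t0 = [0xde, 0xec, 0x40, 0x8c, 0x38, 0x62, 0x44, 0x35]
t1 = [0x6a, 0xde, 0xec, 0xec, 0x40, 0x40, 0x7f, 0x8c]
t2 = [0x40, 0x45, 0x40, 0xc0, 0x7f, 0x44, 0x8c, 0x35]
t3 = [0x40, 0x31, 0x40, 0x8c, 0x45, 0x44, 0x8c, 0x35]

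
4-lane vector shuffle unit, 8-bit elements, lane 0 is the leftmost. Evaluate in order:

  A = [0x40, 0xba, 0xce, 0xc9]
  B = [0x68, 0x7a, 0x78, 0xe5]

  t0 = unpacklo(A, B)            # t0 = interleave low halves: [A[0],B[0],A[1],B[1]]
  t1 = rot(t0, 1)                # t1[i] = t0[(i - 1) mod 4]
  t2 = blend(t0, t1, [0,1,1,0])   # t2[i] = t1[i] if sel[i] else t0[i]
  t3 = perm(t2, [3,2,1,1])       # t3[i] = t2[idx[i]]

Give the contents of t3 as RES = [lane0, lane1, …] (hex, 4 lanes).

→ t0 |40|68|ba|7a|
→ t1 |7a|40|68|ba|
→ t2 |40|40|68|7a|
→ t3 |7a|68|40|40|

RES = [ 0x7a  0x68  0x40  0x40 ]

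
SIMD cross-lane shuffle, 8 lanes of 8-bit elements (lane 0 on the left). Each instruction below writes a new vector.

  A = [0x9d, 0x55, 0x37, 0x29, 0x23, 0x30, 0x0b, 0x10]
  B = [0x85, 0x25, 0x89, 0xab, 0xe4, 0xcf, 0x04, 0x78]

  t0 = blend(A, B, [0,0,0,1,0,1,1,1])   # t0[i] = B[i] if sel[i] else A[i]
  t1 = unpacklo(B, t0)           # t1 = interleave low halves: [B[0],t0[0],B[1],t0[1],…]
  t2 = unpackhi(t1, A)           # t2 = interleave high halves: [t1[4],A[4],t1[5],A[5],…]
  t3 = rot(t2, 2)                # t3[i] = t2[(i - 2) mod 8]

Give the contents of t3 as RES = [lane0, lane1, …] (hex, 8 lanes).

RES = [ 0xab  0x10  0x89  0x23  0x37  0x30  0xab  0x0b ]

t0 = [0x9d, 0x55, 0x37, 0xab, 0x23, 0xcf, 0x04, 0x78]
t1 = [0x85, 0x9d, 0x25, 0x55, 0x89, 0x37, 0xab, 0xab]
t2 = [0x89, 0x23, 0x37, 0x30, 0xab, 0x0b, 0xab, 0x10]
t3 = [0xab, 0x10, 0x89, 0x23, 0x37, 0x30, 0xab, 0x0b]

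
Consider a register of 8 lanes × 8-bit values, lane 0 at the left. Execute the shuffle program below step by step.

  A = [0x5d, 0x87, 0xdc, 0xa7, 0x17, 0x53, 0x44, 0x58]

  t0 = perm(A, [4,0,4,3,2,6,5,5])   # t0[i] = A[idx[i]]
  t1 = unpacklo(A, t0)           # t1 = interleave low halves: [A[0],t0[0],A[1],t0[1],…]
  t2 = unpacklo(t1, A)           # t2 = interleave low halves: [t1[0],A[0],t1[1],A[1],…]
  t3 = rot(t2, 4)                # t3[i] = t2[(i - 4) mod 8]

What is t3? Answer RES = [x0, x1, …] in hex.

RES = [ 0x87  0xdc  0x5d  0xa7  0x5d  0x5d  0x17  0x87 ]

  t0: 17 5d 17 a7 dc 44 53 53
  t1: 5d 17 87 5d dc 17 a7 a7
  t2: 5d 5d 17 87 87 dc 5d a7
  t3: 87 dc 5d a7 5d 5d 17 87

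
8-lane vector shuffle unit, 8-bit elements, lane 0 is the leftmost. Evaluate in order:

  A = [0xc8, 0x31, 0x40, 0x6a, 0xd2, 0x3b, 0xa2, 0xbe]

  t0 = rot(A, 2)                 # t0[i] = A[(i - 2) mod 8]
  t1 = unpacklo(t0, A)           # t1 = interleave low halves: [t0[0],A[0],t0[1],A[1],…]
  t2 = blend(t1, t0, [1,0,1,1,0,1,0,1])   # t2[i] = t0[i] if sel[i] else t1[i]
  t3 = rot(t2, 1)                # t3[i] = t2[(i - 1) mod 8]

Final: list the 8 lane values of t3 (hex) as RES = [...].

  t0: a2 be c8 31 40 6a d2 3b
  t1: a2 c8 be 31 c8 40 31 6a
  t2: a2 c8 c8 31 c8 6a 31 3b
  t3: 3b a2 c8 c8 31 c8 6a 31

RES = [ 0x3b  0xa2  0xc8  0xc8  0x31  0xc8  0x6a  0x31 ]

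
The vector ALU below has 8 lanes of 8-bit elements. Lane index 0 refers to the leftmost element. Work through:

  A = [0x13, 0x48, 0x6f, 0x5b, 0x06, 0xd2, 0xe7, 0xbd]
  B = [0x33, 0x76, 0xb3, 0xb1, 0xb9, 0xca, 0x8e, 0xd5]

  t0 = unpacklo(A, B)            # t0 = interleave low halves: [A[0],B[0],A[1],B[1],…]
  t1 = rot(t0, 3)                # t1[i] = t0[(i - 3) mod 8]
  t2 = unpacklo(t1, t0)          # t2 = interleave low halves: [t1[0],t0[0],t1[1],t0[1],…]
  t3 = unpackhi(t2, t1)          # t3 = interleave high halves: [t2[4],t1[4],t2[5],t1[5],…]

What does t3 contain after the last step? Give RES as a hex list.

RES = [ 0xb1  0x33  0x48  0x48  0x13  0x76  0x76  0x6f ]

  t0: 13 33 48 76 6f b3 5b b1
  t1: b3 5b b1 13 33 48 76 6f
  t2: b3 13 5b 33 b1 48 13 76
  t3: b1 33 48 48 13 76 76 6f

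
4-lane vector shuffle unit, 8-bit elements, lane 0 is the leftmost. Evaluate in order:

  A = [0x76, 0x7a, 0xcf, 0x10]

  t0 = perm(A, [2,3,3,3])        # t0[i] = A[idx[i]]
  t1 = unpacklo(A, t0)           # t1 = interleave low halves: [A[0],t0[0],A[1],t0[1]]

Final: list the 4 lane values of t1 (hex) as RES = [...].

RES = [ 0x76  0xcf  0x7a  0x10 ]

t0 = [0xcf, 0x10, 0x10, 0x10]
t1 = [0x76, 0xcf, 0x7a, 0x10]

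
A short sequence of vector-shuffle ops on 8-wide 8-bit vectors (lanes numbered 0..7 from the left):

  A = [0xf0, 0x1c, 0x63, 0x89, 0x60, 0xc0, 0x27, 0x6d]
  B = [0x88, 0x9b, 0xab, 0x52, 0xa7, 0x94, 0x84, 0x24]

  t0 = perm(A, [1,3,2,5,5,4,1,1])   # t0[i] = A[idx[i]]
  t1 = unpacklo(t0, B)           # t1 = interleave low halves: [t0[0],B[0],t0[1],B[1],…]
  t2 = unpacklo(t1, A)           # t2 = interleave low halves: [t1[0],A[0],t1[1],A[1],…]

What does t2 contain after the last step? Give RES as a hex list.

RES = [ 0x1c  0xf0  0x88  0x1c  0x89  0x63  0x9b  0x89 ]

t0 = [0x1c, 0x89, 0x63, 0xc0, 0xc0, 0x60, 0x1c, 0x1c]
t1 = [0x1c, 0x88, 0x89, 0x9b, 0x63, 0xab, 0xc0, 0x52]
t2 = [0x1c, 0xf0, 0x88, 0x1c, 0x89, 0x63, 0x9b, 0x89]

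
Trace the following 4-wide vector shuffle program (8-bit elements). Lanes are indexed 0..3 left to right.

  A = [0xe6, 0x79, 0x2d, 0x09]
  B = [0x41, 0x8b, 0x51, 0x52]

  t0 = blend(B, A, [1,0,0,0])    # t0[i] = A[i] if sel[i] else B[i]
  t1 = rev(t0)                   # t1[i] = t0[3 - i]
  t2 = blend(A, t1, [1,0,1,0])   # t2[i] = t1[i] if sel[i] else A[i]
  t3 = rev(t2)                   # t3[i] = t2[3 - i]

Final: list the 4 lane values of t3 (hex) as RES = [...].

→ t0 |e6|8b|51|52|
→ t1 |52|51|8b|e6|
→ t2 |52|79|8b|09|
→ t3 |09|8b|79|52|

RES = [0x09, 0x8b, 0x79, 0x52]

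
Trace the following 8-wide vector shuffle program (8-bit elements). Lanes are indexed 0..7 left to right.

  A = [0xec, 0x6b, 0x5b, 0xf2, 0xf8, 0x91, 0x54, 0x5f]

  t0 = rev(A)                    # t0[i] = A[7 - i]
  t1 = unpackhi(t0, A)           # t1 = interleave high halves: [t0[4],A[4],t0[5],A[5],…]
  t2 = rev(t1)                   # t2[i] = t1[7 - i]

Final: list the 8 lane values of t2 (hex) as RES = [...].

  t0: 5f 54 91 f8 f2 5b 6b ec
  t1: f2 f8 5b 91 6b 54 ec 5f
  t2: 5f ec 54 6b 91 5b f8 f2

RES = [ 0x5f  0xec  0x54  0x6b  0x91  0x5b  0xf8  0xf2 ]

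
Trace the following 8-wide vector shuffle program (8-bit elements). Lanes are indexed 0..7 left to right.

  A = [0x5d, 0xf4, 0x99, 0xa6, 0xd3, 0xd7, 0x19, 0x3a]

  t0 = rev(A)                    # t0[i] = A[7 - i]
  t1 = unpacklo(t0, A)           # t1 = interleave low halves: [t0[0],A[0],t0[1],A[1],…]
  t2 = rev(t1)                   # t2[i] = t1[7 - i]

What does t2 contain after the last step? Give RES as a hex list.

RES = [0xa6, 0xd3, 0x99, 0xd7, 0xf4, 0x19, 0x5d, 0x3a]

  t0: 3a 19 d7 d3 a6 99 f4 5d
  t1: 3a 5d 19 f4 d7 99 d3 a6
  t2: a6 d3 99 d7 f4 19 5d 3a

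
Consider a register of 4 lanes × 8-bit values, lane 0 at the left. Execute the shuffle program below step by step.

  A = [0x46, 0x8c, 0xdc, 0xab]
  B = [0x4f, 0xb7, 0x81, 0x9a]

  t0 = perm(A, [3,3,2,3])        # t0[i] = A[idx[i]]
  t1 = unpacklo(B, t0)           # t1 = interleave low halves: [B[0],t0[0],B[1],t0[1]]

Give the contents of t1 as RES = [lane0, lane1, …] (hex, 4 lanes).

→ t0 |ab|ab|dc|ab|
→ t1 |4f|ab|b7|ab|

RES = [ 0x4f  0xab  0xb7  0xab ]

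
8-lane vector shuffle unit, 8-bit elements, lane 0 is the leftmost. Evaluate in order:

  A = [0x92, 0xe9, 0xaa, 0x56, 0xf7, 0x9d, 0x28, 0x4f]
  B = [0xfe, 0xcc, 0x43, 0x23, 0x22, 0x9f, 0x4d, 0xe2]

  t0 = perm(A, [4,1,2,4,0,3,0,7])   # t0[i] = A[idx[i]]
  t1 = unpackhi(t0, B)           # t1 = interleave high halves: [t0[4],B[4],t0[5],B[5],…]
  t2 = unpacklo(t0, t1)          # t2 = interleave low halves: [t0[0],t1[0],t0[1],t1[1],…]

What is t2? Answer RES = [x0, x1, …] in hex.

→ t0 |f7|e9|aa|f7|92|56|92|4f|
→ t1 |92|22|56|9f|92|4d|4f|e2|
→ t2 |f7|92|e9|22|aa|56|f7|9f|

RES = [ 0xf7  0x92  0xe9  0x22  0xaa  0x56  0xf7  0x9f ]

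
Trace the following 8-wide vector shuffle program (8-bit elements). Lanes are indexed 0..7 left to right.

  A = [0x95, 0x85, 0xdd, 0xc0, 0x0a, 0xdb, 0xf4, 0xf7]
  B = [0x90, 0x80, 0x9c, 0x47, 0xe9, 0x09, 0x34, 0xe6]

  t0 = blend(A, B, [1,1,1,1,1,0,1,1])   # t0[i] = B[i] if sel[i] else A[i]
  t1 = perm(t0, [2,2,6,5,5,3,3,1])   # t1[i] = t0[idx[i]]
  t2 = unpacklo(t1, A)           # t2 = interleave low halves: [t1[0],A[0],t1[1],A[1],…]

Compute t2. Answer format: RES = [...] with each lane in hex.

RES = [ 0x9c  0x95  0x9c  0x85  0x34  0xdd  0xdb  0xc0 ]

→ t0 |90|80|9c|47|e9|db|34|e6|
→ t1 |9c|9c|34|db|db|47|47|80|
→ t2 |9c|95|9c|85|34|dd|db|c0|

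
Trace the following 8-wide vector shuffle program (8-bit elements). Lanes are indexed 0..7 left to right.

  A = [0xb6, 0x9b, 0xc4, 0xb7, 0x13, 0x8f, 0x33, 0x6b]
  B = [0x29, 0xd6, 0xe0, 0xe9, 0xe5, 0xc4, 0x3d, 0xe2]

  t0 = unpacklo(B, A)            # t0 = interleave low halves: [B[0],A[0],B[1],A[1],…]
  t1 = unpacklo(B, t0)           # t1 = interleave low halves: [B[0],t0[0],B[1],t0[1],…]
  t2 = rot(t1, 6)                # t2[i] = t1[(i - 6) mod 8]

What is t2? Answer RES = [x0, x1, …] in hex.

RES = [ 0xd6  0xb6  0xe0  0xd6  0xe9  0x9b  0x29  0x29 ]

→ t0 |29|b6|d6|9b|e0|c4|e9|b7|
→ t1 |29|29|d6|b6|e0|d6|e9|9b|
→ t2 |d6|b6|e0|d6|e9|9b|29|29|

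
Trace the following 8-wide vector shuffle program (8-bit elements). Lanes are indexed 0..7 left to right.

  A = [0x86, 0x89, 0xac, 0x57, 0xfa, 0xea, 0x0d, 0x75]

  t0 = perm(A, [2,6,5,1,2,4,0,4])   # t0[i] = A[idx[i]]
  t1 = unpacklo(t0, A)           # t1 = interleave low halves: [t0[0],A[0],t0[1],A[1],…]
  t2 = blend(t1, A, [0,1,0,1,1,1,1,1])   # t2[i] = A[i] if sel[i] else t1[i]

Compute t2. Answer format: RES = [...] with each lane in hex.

t0 = [0xac, 0x0d, 0xea, 0x89, 0xac, 0xfa, 0x86, 0xfa]
t1 = [0xac, 0x86, 0x0d, 0x89, 0xea, 0xac, 0x89, 0x57]
t2 = [0xac, 0x89, 0x0d, 0x57, 0xfa, 0xea, 0x0d, 0x75]

RES = [0xac, 0x89, 0x0d, 0x57, 0xfa, 0xea, 0x0d, 0x75]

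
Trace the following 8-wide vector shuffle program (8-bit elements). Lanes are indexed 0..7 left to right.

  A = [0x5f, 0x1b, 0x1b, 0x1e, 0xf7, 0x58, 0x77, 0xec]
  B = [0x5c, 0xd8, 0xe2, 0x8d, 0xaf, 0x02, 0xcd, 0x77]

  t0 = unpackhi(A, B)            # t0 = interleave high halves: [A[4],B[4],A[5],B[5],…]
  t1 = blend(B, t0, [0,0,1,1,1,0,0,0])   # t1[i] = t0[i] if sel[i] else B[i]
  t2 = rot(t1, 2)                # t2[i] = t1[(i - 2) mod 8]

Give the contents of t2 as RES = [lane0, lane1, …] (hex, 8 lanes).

t0 = [0xf7, 0xaf, 0x58, 0x02, 0x77, 0xcd, 0xec, 0x77]
t1 = [0x5c, 0xd8, 0x58, 0x02, 0x77, 0x02, 0xcd, 0x77]
t2 = [0xcd, 0x77, 0x5c, 0xd8, 0x58, 0x02, 0x77, 0x02]

RES = [0xcd, 0x77, 0x5c, 0xd8, 0x58, 0x02, 0x77, 0x02]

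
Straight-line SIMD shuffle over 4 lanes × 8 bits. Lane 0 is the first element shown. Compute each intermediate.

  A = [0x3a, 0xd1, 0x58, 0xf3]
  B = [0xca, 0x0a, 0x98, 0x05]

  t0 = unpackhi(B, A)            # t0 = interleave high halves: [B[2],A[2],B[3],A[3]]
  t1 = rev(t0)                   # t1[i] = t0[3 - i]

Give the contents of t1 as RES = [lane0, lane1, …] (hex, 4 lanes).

→ t0 |98|58|05|f3|
→ t1 |f3|05|58|98|

RES = [0xf3, 0x05, 0x58, 0x98]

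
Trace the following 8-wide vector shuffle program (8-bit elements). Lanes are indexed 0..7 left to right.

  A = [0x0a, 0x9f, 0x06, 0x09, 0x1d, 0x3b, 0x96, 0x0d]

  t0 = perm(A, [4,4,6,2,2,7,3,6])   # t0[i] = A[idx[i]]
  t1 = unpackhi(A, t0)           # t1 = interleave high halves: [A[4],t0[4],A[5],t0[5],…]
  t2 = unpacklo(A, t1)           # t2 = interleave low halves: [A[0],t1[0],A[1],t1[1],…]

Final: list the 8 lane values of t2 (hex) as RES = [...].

RES = [0x0a, 0x1d, 0x9f, 0x06, 0x06, 0x3b, 0x09, 0x0d]

t0 = [0x1d, 0x1d, 0x96, 0x06, 0x06, 0x0d, 0x09, 0x96]
t1 = [0x1d, 0x06, 0x3b, 0x0d, 0x96, 0x09, 0x0d, 0x96]
t2 = [0x0a, 0x1d, 0x9f, 0x06, 0x06, 0x3b, 0x09, 0x0d]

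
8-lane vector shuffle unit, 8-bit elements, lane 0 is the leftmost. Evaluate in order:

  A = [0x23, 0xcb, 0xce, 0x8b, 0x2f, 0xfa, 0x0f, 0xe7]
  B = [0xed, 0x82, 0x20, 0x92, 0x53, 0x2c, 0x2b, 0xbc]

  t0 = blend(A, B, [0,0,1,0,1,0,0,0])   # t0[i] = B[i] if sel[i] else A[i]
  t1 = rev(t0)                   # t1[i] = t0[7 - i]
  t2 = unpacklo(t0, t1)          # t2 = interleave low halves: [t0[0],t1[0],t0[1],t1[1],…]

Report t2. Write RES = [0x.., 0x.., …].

→ t0 |23|cb|20|8b|53|fa|0f|e7|
→ t1 |e7|0f|fa|53|8b|20|cb|23|
→ t2 |23|e7|cb|0f|20|fa|8b|53|

RES = [0x23, 0xe7, 0xcb, 0x0f, 0x20, 0xfa, 0x8b, 0x53]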